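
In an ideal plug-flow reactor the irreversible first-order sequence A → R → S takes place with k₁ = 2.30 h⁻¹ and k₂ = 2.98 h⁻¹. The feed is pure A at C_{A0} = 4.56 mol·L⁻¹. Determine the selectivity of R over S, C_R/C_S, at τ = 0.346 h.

Solving the coupled first-order balances gives C_R(τ) = [k₁/(k₂−k₁)]·C_{A0}·(e^(−k₁τ) − e^(−k₂τ)).
e^(−k₁τ) = e^(−2.30×0.346) = e^(−0.7958) = 0.4512; e^(−k₂τ) = e^(−1.031) = 0.3566.
C_R = 2.30×4.56/(2.98−2.30) × (0.4512−0.3566) = 15.42×0.09460 = 1.459 mol·L⁻¹.
C_A = C_{A0}e^(−k₁τ) = 2.058 mol·L⁻¹, so C_S = C_{A0}−C_A−C_R = 1.043 mol·L⁻¹; C_R/C_S = 1.40.

1.40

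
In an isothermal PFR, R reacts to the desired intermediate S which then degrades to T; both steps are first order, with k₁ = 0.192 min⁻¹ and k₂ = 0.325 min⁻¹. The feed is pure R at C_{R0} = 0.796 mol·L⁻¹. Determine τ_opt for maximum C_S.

Setting dC_S/dτ = 0 gives τ_opt = ln(k₂/k₁)/(k₂−k₁).
= ln(0.325/0.192)/(0.325−0.192) = ln(1.693)/0.1330 = 0.5263/0.1330 = 3.96 min.

3.96 min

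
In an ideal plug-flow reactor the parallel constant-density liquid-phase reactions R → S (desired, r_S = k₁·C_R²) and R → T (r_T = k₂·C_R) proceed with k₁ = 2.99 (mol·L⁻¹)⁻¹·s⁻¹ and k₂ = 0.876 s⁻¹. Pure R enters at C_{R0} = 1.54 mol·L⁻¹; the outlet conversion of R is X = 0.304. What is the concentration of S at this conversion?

0.382 mol·L⁻¹

C_R = C_{R0}(1−X) = 1.072 mol·L⁻¹.
Along a PFR/batch, dC_T/dC_R = −r_T/(r_S+r_T) = −k₂/(k₂+k₁·C_R).
Integrating from C_{R0} to C_R: C_T = (0.876/2.99)·ln[(0.876+2.99·1.54)/(0.876+2.99·1.07)] = 0.2930·ln(5.481/4.081) = 0.08640 mol·L⁻¹.
Then C_S = (C_{R0}−C_R) − C_T = 0.4682 − 0.08640 = 0.3818 mol·L⁻¹.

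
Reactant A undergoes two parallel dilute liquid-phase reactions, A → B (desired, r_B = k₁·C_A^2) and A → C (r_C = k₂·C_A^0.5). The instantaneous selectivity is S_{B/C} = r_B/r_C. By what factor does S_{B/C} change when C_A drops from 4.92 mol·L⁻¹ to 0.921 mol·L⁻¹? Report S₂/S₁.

S_{B/C} = (k₁/k₂)·C_A^1.5, so S₂/S₁ = (C_{A,2}/C_{A,1})^1.5.
= (0.921/4.92)^1.5 = (0.1872)^1.5 = 0.0810.

0.0810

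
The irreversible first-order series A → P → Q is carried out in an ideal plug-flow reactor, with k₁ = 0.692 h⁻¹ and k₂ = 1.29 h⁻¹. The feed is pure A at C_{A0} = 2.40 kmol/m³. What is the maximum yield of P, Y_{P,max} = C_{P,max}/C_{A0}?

At the optimum, C_{P,max}/C_{A0} = (k₁/k₂)^[k₂/(k₂−k₁)].
= (0.692/1.29)^(1.29/(1.29−0.692)) = (0.5364)^(2.157) = 0.2609.

0.261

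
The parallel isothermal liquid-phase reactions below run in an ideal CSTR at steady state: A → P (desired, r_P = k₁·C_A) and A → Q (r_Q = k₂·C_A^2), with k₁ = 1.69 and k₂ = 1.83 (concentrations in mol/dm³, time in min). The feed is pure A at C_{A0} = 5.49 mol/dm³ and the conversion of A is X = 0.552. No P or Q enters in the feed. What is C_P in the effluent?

Exit C_A = C_{A0}(1−X) = 5.49×0.448 = 2.460 mol/dm³.
A CSTR operates uniformly at the exit composition, giving r_P = 4.157 and r_Q = 11.07 (each k·C_A^n at C_A = 2.460).
Fraction of consumed A going to P: r_P/(r_P+r_Q) = 0.2730.
C_P = 0.2730·C_{A0}·X = 0.2730×5.49×0.552 = 0.827 mol/dm³.

0.827 mol/dm³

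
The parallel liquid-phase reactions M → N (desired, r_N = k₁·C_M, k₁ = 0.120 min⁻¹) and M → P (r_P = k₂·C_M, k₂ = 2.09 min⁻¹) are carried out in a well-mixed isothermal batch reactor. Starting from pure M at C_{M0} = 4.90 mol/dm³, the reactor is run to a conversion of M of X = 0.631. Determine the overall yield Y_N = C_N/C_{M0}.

0.0343

C_M = C_{M0}(1−X) = 1.808 mol/dm³.
Both paths are first order in M, so the instantaneous fraction to N is constant: dC_N/d(−C_M) = k₁/(k₁+k₂) = 0.05430.
C_N = 0.05430·(C_{M0}−C_M) = 0.05430×3.092 = 0.168 mol/dm³.
Y_N = C_N/C_{M0} = 0.1679/4.90 = 0.0343.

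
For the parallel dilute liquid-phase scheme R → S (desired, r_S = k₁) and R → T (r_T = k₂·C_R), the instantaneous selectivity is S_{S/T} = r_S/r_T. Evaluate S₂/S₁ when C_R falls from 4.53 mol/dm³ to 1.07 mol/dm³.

S_{S/T} = (k₁/k₂)·C_R⁻¹, so S₂/S₁ = (C_{R,2}/C_{R,1})⁻¹.
= 4.53/1.07 = 4.23.

4.23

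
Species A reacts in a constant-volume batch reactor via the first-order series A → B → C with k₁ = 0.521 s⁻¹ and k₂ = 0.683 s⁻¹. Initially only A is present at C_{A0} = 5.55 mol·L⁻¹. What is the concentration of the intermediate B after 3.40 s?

The intermediate concentration in a first-order A→B→C sequence is C_B = k₁C_{A0}(e^(−k₁t) − e^(−k₂t))/(k₂−k₁).
e^(−k₁t) = e^(−0.521×3.40) = e^(−1.771) = 0.1701; e^(−k₂t) = e^(−2.322) = 0.09806.
C_B = 0.521×5.55/(0.683−0.521) × (0.1701−0.09806) = 17.85×0.07204 = 1.286 mol·L⁻¹.

1.29 mol·L⁻¹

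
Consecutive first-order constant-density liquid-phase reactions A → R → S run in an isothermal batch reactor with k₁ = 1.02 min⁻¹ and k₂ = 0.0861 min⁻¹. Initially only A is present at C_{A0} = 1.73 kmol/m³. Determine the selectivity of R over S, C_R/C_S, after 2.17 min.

7.56

For first-order series with pure A initially, C_R(t) = k₁C_{A0}/(k₂−k₁)·(e^(−k₁t) − e^(−k₂t)).
e^(−k₁t) = e^(−1.02×2.17) = e^(−2.213) = 0.1093; e^(−k₂t) = e^(−0.1868) = 0.8296.
C_R = 1.02×1.73/(0.0861−1.02) × (0.1093−0.8296) = (-1.889)×(-0.7203) = 1.361 kmol/m³.
C_A = C_{A0}e^(−k₁t) = 0.1891 kmol/m³, so C_S = C_{A0}−C_A−C_R = 0.1800 kmol/m³; C_R/C_S = 7.56.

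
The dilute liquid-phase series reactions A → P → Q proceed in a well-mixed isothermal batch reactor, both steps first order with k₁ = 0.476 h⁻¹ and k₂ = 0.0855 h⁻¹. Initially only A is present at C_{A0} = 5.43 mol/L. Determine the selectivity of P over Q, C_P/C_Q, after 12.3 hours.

0.735

For first-order series with pure A initially, C_P(t) = k₁C_{A0}/(k₂−k₁)·(e^(−k₁t) − e^(−k₂t)).
e^(−k₁t) = e^(−0.476×12.3) = e^(−5.855) = 0.002866; e^(−k₂t) = e^(−1.052) = 0.3494.
C_P = 0.476×5.43/(0.0855−0.476) × (0.002866−0.3494) = (-6.619)×(-0.3465) = 2.293 mol/L.
C_A = C_{A0}e^(−k₁t) = 0.01556 mol/L, so C_Q = C_{A0}−C_A−C_P = 3.121 mol/L; C_P/C_Q = 0.735.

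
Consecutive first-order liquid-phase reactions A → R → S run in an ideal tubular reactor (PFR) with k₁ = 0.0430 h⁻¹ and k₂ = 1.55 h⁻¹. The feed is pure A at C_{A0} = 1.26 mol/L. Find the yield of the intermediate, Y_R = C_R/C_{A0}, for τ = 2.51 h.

The intermediate concentration in a first-order A→B→C sequence is C_R = k₁C_{A0}(e^(−k₁τ) − e^(−k₂τ))/(k₂−k₁).
e^(−k₁τ) = e^(−0.0430×2.51) = e^(−0.1079) = 0.8977; e^(−k₂τ) = e^(−3.890) = 0.02044.
C_R = 0.0430×1.26/(1.55−0.0430) × (0.8977−0.02044) = 0.03595×0.8773 = 0.03154 mol/L.
Y_R = C_R/C_{A0} = 0.03154/1.26 = 0.0250.

0.0250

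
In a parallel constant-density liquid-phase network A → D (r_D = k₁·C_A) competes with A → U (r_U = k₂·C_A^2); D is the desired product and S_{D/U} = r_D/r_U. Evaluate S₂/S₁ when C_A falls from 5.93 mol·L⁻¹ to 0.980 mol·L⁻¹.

S_{D/U} = (k₁/k₂)·C_A⁻¹, so S₂/S₁ = (C_{A,2}/C_{A,1})⁻¹.
= 5.93/0.980 = 6.05.
Selectivity toward D rises as C_A falls — low-concentration operation is favoured.

6.05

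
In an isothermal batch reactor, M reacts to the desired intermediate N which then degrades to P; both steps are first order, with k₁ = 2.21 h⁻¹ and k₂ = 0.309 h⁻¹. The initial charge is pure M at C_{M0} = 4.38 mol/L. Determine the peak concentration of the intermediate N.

At the optimum, C_{N,max}/C_{M0} = (k₁/k₂)^[k₂/(k₂−k₁)].
= (2.21/0.309)^(0.309/(0.309−2.21)) = (7.152)^(-0.1625) = 0.7263.
C_{N,max} = 0.7263×4.38 = 3.18 mol/L.

3.18 mol/L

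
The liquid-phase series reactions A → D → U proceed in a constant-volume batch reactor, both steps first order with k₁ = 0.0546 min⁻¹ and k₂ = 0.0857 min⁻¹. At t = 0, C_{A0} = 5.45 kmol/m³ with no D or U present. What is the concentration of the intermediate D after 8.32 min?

The intermediate concentration in a first-order A→B→C sequence is C_D = k₁C_{A0}(e^(−k₁t) − e^(−k₂t))/(k₂−k₁).
e^(−k₁t) = e^(−0.0546×8.32) = e^(−0.4543) = 0.6349; e^(−k₂t) = e^(−0.7130) = 0.4902.
C_D = 0.0546×5.45/(0.0857−0.0546) × (0.6349−0.4902) = 9.568×0.1448 = 1.385 kmol/m³.

1.38 kmol/m³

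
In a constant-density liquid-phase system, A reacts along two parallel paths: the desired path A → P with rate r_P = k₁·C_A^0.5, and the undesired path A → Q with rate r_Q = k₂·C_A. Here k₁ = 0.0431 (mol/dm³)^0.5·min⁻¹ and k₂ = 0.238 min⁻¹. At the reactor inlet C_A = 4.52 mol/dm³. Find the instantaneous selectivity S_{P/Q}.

0.0852

S_{P/Q} = r_P/r_Q = (k₁·C_A^0.5)/(k₂·C_A) = (k₁/k₂)·C_A^-0.5.
= (0.0431×4.520^0.5) / (0.238×4.520) = 0.09163/1.076 = 0.0852.
The undesired path is higher order in A, so low C_A (CSTR or dilute feed) favours P.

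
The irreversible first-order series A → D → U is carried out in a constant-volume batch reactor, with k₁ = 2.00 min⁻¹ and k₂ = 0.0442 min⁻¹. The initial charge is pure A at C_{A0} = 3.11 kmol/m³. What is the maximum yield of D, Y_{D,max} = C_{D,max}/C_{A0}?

0.917

Evaluating C_D at t_opt = ln(k₂/k₁)/(k₂−k₁) gives C_{D,max}/C_{A0} = (k₁/k₂)^[k₂/(k₂−k₁)].
= (2.00/0.0442)^(0.0442/(0.0442−2.00)) = (45.25)^(-0.02260) = 0.9175.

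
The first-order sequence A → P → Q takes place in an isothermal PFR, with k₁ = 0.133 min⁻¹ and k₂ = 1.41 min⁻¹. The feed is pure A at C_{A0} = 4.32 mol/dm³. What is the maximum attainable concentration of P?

0.319 mol/dm³

Evaluating C_P at τ_opt = ln(k₂/k₁)/(k₂−k₁) gives C_{P,max}/C_{A0} = (k₁/k₂)^[k₂/(k₂−k₁)].
= (0.133/1.41)^(1.41/(1.41−0.133)) = (0.09433)^(1.104) = 0.07376.
C_{P,max} = 0.07376×4.32 = 0.319 mol/dm³.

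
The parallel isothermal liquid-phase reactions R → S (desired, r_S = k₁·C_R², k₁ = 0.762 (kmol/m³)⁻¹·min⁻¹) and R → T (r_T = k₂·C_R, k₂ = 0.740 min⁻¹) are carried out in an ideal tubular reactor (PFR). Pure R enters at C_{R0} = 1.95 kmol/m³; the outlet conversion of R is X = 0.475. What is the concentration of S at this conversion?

C_R = C_{R0}(1−X) = 1.024 kmol/m³.
Along a PFR/batch, dC_T/dC_R = −r_T/(r_S+r_T) = −k₂/(k₂+k₁·C_R).
Integrating from C_{R0} to C_R: C_T = (0.740/0.762)·ln[(0.740+0.762·1.95)/(0.740+0.762·1.02)] = 0.9711·ln(2.226/1.520) = 0.3704 kmol/m³.
Then C_S = (C_{R0}−C_R) − C_T = 0.9263 − 0.3704 = 0.5559 kmol/m³.

0.556 kmol/m³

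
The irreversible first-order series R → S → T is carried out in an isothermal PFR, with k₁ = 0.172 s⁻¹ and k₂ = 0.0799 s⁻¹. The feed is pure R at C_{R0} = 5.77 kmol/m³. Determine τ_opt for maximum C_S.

Setting dC_S/dτ = 0 gives τ_opt = ln(k₂/k₁)/(k₂−k₁).
= ln(0.0799/0.172)/(0.0799−0.172) = ln(0.4645)/-0.09210 = -0.7667/-0.09210 = 8.32 s.

8.32 s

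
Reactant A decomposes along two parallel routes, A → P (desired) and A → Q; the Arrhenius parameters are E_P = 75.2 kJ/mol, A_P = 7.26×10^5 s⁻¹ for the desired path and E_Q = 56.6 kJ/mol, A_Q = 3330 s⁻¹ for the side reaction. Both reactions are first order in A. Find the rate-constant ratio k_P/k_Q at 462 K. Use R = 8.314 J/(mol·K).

With equal orders, S_{P/Q} = k_P/k_Q = (A_P/A_Q)·exp[(E_Q−E_P)/(RT)].
(E_Q−E_P)/(RT) = (56.6−75.2)×10³/(8.314×462) = -18600/3841 = -4.842.
k_P/k_Q = (7.26×10^5/3330)·exp(-4.842) = 218.0 × 0.007888 = 1.72.
Since E_P > E_Q, raising the temperature improves selectivity toward P.

1.72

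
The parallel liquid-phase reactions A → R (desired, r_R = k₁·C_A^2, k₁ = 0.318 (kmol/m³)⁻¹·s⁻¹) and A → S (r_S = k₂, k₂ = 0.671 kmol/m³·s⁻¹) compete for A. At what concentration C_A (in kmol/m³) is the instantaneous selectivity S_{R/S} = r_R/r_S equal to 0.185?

0.625 kmol/m³

S_{R/S} = (k₁/k₂)·C_A^2 ⇒ C_A = (S·k₂/k₁)^(0.5).
= (0.185×0.671/0.318)^(0.5) = (0.3904)^(0.5) = 0.625 kmol/m³.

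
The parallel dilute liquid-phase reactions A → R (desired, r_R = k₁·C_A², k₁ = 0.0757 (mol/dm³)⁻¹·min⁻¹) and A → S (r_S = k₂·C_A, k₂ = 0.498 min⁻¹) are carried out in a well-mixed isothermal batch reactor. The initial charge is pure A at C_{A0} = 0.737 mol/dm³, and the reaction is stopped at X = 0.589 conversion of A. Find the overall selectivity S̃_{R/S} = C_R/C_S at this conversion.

0.0787

C_A = C_{A0}(1−X) = 0.3029 mol/dm³.
Along a PFR/batch, dC_S/dC_A = −r_S/(r_R+r_S) = −k₂/(k₂+k₁·C_A).
Integrating from C_{A0} to C_A: C_S = (0.498/0.0757)·ln[(0.498+0.0757·0.737)/(0.498+0.0757·0.303)] = 6.579·ln(0.5538/0.5209) = 0.4024 mol/dm³.
Then C_R = (C_{A0}−C_A) − C_S = 0.4341 − 0.4024 = 0.03167 mol/dm³.
S̃_{R/S} = C_R/C_S = 0.03167/0.4024 = 0.0787.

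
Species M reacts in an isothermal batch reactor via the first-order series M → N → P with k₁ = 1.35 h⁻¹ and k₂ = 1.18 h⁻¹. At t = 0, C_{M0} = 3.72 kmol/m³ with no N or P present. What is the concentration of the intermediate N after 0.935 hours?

1.44 kmol/m³

For first-order series with pure M initially, C_N(t) = k₁C_{M0}/(k₂−k₁)·(e^(−k₁t) − e^(−k₂t)).
e^(−k₁t) = e^(−1.35×0.935) = e^(−1.262) = 0.2830; e^(−k₂t) = e^(−1.103) = 0.3318.
C_N = 1.35×3.72/(1.18−1.35) × (0.2830−0.3318) = (-29.54)×(-0.04876) = 1.440 kmol/m³.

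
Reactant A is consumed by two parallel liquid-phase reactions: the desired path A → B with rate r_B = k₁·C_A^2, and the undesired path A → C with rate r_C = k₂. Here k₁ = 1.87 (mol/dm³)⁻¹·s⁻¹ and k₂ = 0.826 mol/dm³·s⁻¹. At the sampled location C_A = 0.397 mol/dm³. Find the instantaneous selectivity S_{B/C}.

S_{B/C} = r_B/r_C = (k₁·C_A^2)/(k₂) = (k₁/k₂)·C_A^2.
= (1.87×0.3970^2) / (0.826) = 0.2947/0.8260 = 0.357.

0.357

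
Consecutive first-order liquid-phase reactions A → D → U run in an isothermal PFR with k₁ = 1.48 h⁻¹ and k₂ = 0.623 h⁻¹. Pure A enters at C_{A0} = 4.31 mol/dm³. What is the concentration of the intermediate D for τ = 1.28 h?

Solving the coupled first-order balances gives C_D(τ) = [k₁/(k₂−k₁)]·C_{A0}·(e^(−k₁τ) − e^(−k₂τ)).
e^(−k₁τ) = e^(−1.48×1.28) = e^(−1.894) = 0.1504; e^(−k₂τ) = e^(−0.7974) = 0.4505.
C_D = 1.48×4.31/(0.623−1.48) × (0.1504−0.4505) = (-7.443)×(-0.3001) = 2.233 mol/dm³.

2.23 mol/dm³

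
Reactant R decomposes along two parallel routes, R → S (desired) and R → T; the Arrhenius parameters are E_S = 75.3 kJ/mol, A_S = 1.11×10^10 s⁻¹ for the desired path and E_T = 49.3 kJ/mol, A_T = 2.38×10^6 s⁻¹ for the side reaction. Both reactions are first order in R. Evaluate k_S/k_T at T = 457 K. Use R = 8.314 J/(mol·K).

With equal orders, S_{S/T} = k_S/k_T = (A_S/A_T)·exp[(E_T−E_S)/(RT)].
(E_T−E_S)/(RT) = (49.3−75.3)×10³/(8.314×457) = -26000/3799 = -6.843.
k_S/k_T = (1.11×10^10/2.38×10^6)·exp(-6.843) = 4664 × 0.001067 = 4.98.
Since E_S > E_T, raising the temperature improves selectivity toward S.

4.98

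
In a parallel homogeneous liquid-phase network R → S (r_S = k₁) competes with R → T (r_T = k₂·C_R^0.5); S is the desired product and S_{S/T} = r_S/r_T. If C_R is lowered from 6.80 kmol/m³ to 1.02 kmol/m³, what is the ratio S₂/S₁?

S_{S/T} = (k₁/k₂)·C_R^-0.5, so S₂/S₁ = (C_{R,2}/C_{R,1})^-0.5.
= (1.02/6.80)^(-0.5) = (0.1500)^(-0.5) = 2.58.

2.58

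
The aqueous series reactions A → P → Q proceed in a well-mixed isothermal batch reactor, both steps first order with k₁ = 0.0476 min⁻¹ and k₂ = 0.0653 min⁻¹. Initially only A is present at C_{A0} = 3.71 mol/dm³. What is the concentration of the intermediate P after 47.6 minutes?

0.589 mol/dm³

For first-order series with pure A initially, C_P(t) = k₁C_{A0}/(k₂−k₁)·(e^(−k₁t) − e^(−k₂t)).
e^(−k₁t) = e^(−0.0476×47.6) = e^(−2.266) = 0.1038; e^(−k₂t) = e^(−3.108) = 0.04468.
C_P = 0.0476×3.71/(0.0653−0.0476) × (0.1038−0.04468) = 9.977×0.05907 = 0.5894 mol/dm³.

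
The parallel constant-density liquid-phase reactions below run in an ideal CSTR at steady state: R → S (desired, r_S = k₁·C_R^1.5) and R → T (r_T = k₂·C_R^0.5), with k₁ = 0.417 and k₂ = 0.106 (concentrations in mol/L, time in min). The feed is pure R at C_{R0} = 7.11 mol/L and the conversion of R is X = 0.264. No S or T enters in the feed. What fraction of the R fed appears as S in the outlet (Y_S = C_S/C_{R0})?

Exit C_R = C_{R0}(1−X) = 7.11×0.736 = 5.233 mol/L.
In a CSTR the entire volume is at exit conditions, so r_S = 0.417×5.233^1.5 = 4.992 and r_T = 0.106×5.233^0.5 = 0.2425.
Fraction of consumed R going to S: r_S/(r_S+r_T) = 0.9537.
C_S = 0.9537·C_{R0}·X = 0.9537×7.11×0.264 = 1.79 mol/L; Y_S = C_S/C_{R0} = 0.252.

0.252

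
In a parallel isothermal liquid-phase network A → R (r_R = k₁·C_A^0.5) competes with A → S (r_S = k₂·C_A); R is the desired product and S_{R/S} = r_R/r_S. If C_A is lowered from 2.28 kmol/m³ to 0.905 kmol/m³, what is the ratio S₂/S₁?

1.59

S_{R/S} = (k₁/k₂)·C_A^-0.5, so S₂/S₁ = (C_{A,2}/C_{A,1})^-0.5.
= (0.905/2.28)^(-0.5) = (0.3969)^(-0.5) = 1.59.
Selectivity toward R rises as C_A falls — low-concentration operation is favoured.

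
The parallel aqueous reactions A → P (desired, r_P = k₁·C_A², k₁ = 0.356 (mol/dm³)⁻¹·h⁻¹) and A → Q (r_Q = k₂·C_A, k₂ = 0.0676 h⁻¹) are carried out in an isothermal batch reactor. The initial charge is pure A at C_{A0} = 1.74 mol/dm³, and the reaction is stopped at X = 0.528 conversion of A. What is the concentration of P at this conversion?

C_A = C_{A0}(1−X) = 0.8213 mol/dm³.
Along a PFR/batch, dC_Q/dC_A = −r_Q/(r_P+r_Q) = −k₂/(k₂+k₁·C_A).
Integrating from C_{A0} to C_A: C_Q = (0.0676/0.356)·ln[(0.0676+0.356·1.74)/(0.0676+0.356·0.821)] = 0.1899·ln(0.6870/0.3600) = 0.1227 mol/dm³.
Then C_P = (C_{A0}−C_A) − C_Q = 0.9187 − 0.1227 = 0.7960 mol/dm³.

0.796 mol/dm³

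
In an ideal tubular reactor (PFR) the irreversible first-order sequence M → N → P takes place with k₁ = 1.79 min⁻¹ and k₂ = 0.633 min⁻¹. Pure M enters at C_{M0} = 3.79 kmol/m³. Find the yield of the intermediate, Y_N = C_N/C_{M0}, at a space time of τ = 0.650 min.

Solving the coupled first-order balances gives C_N(τ) = [k₁/(k₂−k₁)]·C_{M0}·(e^(−k₁τ) − e^(−k₂τ)).
e^(−k₁τ) = e^(−1.79×0.650) = e^(−1.163) = 0.3124; e^(−k₂τ) = e^(−0.4115) = 0.6627.
C_N = 1.79×3.79/(0.633−1.79) × (0.3124−0.6627) = (-5.864)×(-0.3503) = 2.054 kmol/m³.
Y_N = C_N/C_{M0} = 2.054/3.79 = 0.542.

0.542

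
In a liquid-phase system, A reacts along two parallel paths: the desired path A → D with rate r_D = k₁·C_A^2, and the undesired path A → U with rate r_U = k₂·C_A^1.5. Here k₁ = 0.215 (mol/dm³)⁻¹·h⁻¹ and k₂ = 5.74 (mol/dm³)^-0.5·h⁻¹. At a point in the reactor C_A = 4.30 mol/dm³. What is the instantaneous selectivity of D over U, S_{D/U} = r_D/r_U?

S_{D/U} = r_D/r_U = (k₁·C_A^2)/(k₂·C_A^1.5) = (k₁/k₂)·C_A^0.5.
= (0.215×4.300^2) / (5.74×4.300^1.5) = 3.975/51.18 = 0.0777.

0.0777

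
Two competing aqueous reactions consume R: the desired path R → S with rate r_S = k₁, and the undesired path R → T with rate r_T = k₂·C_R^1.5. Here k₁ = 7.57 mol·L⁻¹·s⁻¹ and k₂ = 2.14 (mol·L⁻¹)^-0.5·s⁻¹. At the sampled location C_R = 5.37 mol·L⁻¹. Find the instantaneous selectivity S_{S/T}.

S_{S/T} = r_S/r_T = (k₁)/(k₂·C_R^1.5) = (k₁/k₂)·C_R^-1.5.
= (7.57) / (2.14×5.370^1.5) = 7.570/26.63 = 0.284.
The undesired path is higher order in R, so low C_R (CSTR or dilute feed) favours S.

0.284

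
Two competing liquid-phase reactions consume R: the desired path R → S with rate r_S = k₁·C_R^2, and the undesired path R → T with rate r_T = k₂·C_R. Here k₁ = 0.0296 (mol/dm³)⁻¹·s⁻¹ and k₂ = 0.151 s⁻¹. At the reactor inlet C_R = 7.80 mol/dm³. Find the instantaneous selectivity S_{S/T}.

S_{S/T} = r_S/r_T = (k₁·C_R^2)/(k₂·C_R) = (k₁/k₂)·C_R.
= (0.0296×7.800^2) / (0.151×7.800) = 1.801/1.178 = 1.53.

1.53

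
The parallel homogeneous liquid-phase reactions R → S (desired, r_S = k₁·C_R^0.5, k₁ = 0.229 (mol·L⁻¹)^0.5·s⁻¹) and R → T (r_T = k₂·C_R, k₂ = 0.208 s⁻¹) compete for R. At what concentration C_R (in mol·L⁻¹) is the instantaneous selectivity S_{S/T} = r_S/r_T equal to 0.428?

S_{S/T} = (k₁/k₂)·C_R^-0.5 ⇒ C_R = (S·k₂/k₁)^(-2).
= (0.428×0.208/0.229)^(-2) = (0.3888)^(-2) = 6.62 mol·L⁻¹.

6.62 mol·L⁻¹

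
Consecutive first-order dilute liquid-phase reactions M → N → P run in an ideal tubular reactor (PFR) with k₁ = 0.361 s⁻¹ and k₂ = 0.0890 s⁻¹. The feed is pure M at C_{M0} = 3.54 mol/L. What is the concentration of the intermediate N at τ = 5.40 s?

For first-order series with pure M initially, C_N(τ) = k₁C_{M0}/(k₂−k₁)·(e^(−k₁τ) − e^(−k₂τ)).
e^(−k₁τ) = e^(−0.361×5.40) = e^(−1.949) = 0.1424; e^(−k₂τ) = e^(−0.4806) = 0.6184.
C_N = 0.361×3.54/(0.0890−0.361) × (0.1424−0.6184) = (-4.698)×(-0.4761) = 2.237 mol/L.

2.24 mol/L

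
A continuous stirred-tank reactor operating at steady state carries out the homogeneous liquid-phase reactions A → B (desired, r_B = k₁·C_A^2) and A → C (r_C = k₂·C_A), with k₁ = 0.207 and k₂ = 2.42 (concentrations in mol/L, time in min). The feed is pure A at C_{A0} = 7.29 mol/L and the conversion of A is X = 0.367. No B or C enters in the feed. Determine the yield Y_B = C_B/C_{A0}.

0.104

Exit C_A = C_{A0}(1−X) = 7.29×0.633 = 4.615 mol/L.
In a CSTR the entire volume is at exit conditions, so r_B = 0.207×4.615^2 = 4.408 and r_C = 2.42×4.615 = 11.17.
Fraction of consumed A going to B: r_B/(r_B+r_C) = 0.2830.
C_B = 0.2830·C_{A0}·X = 0.2830×7.29×0.367 = 0.757 mol/L; Y_B = C_B/C_{A0} = 0.104.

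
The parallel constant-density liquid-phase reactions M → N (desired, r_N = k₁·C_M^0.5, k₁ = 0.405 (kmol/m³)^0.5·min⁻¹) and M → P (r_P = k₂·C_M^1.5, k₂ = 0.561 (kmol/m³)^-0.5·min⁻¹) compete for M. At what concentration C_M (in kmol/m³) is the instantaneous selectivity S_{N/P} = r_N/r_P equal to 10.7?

S_{N/P} = (k₁/k₂)·C_M⁻¹ ⇒ C_M = (S·k₂/k₁)^(-1).
= (10.7×0.561/0.405)^(-1) = (14.82)^(-1) = 0.0675 kmol/m³.

0.0675 kmol/m³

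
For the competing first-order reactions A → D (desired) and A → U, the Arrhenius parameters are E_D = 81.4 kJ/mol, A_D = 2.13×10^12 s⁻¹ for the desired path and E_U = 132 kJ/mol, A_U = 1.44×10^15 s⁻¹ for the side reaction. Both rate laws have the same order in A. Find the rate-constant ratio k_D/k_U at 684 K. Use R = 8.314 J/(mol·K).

10.8

k_D/k_U = (A_D/A_U)·exp[−(E_D−E_U)/(RT)] = (A_D/A_U)·exp[(E_U−E_D)/(RT)].
(E_U−E_D)/(RT) = (132−81.4)×10³/(8.314×684) = 50600/5687 = 8.898.
k_D/k_U = (2.13×10^12/1.44×10^15)·exp(8.898) = 0.001479 × 7316 = 10.8.
Since E_D < E_U, lowering the temperature improves selectivity toward D.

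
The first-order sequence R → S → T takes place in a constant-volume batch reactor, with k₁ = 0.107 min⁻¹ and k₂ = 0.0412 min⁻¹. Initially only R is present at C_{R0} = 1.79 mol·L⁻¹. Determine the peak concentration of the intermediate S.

At the optimum, C_{S,max}/C_{R0} = (k₁/k₂)^[k₂/(k₂−k₁)].
= (0.107/0.0412)^(0.0412/(0.0412−0.107)) = (2.597)^(-0.6261) = 0.5501.
C_{S,max} = 0.5501×1.79 = 0.985 mol·L⁻¹.

0.985 mol·L⁻¹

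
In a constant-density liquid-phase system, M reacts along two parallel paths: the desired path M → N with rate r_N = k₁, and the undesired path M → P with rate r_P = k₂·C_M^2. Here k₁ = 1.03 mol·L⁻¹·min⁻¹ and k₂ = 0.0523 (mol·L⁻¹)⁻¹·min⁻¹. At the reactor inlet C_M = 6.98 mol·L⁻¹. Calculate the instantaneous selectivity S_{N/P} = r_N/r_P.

S_{N/P} = r_N/r_P = (k₁)/(k₂·C_M^2) = (k₁/k₂)·C_M^-2.
= (1.03) / (0.0523×6.980^2) = 1.030/2.548 = 0.404.

0.404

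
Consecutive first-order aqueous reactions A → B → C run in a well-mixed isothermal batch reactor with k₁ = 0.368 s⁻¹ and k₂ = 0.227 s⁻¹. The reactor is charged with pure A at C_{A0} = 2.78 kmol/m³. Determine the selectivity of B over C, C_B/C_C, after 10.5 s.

For first-order series with pure A initially, C_B(t) = k₁C_{A0}/(k₂−k₁)·(e^(−k₁t) − e^(−k₂t)).
e^(−k₁t) = e^(−0.368×10.5) = e^(−3.864) = 0.02098; e^(−k₂t) = e^(−2.384) = 0.09223.
C_B = 0.368×2.78/(0.227−0.368) × (0.02098−0.09223) = (-7.256)×(-0.07124) = 0.5169 kmol/m³.
C_A = C_{A0}e^(−k₁t) = 0.05834 kmol/m³, so C_C = C_{A0}−C_A−C_B = 2.205 kmol/m³; C_B/C_C = 0.234.

0.234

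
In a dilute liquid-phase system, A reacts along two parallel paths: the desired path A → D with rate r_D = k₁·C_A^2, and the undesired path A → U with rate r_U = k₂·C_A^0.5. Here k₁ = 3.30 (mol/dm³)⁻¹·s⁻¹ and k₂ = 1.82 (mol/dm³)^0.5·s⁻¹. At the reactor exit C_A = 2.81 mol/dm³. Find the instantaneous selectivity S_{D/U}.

S_{D/U} = r_D/r_U = (k₁·C_A^2)/(k₂·C_A^0.5) = (k₁/k₂)·C_A^1.5.
= (3.30×2.810^2) / (1.82×2.810^0.5) = 26.06/3.051 = 8.54.

8.54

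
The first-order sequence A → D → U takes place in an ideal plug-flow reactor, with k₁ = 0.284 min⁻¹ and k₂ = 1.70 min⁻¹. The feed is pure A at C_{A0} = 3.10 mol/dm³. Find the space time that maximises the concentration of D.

The intermediate peaks when r₁ = r₂, i.e. k₁e^(−k₁τ) = k₂e^(−k₂τ), giving τ_opt = ln(k₂/k₁)/(k₂−k₁).
= ln(1.70/0.284)/(1.70−0.284) = ln(5.986)/1.416 = 1.789/1.416 = 1.26 min.

1.26 min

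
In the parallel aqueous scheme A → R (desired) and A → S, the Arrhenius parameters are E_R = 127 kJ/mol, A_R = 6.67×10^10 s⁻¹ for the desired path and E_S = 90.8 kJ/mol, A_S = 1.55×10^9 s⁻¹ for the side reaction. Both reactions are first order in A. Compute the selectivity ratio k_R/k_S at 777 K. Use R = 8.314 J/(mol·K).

0.159

Since both paths have the same order in A, the concentration cancels and S_{R/S} = k_R/k_S = (A_R/A_S)·exp[(E_S−E_R)/(RT)].
(E_S−E_R)/(RT) = (90.8−127)×10³/(8.314×777) = -36200/6460 = -5.604.
k_R/k_S = (6.67×10^10/1.55×10^9)·exp(-5.604) = 43.03 × 0.003684 = 0.159.
Since E_R > E_S, raising the temperature improves selectivity toward R.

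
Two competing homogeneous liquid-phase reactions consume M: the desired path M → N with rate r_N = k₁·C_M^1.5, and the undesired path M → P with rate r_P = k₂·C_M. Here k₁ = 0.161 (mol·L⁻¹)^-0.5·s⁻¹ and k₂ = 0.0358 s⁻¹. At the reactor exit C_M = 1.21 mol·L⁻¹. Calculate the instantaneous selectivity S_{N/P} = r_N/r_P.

S_{N/P} = r_N/r_P = (k₁·C_M^1.5)/(k₂·C_M) = (k₁/k₂)·C_M^0.5.
= (0.161×1.210^1.5) / (0.0358×1.210) = 0.2143/0.04332 = 4.95.
Since the desired path is higher order in M, keeping C_M high (PFR or concentrated feed) favours N.

4.95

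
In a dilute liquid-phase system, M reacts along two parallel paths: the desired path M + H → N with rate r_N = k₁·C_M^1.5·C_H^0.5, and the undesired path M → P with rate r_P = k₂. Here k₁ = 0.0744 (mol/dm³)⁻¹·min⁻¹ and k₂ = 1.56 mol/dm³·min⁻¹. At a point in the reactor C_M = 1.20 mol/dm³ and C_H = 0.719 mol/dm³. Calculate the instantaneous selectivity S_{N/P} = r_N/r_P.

S_{N/P} = r_N/r_P = (k₁·C_M^1.5·C_H^0.5)/(k₂) = (k₁/k₂)·C_M^1.5·C_H^0.5.
= (0.0744×1.200^1.5×0.7190^0.5) / (1.56) = 0.08293/1.560 = 0.0532.
Since the desired path is higher order in M, keeping C_M high (PFR or concentrated feed) favours N.

0.0532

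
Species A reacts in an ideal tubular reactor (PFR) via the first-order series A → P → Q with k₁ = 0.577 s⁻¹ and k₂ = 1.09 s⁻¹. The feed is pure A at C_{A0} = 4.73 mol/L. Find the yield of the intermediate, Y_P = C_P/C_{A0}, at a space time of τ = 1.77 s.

0.242

The intermediate concentration in a first-order A→B→C sequence is C_P = k₁C_{A0}(e^(−k₁τ) − e^(−k₂τ))/(k₂−k₁).
e^(−k₁τ) = e^(−0.577×1.77) = e^(−1.021) = 0.3601; e^(−k₂τ) = e^(−1.929) = 0.1452.
C_P = 0.577×4.73/(1.09−0.577) × (0.3601−0.1452) = 5.320×0.2149 = 1.143 mol/L.
Y_P = C_P/C_{A0} = 1.143/4.73 = 0.242.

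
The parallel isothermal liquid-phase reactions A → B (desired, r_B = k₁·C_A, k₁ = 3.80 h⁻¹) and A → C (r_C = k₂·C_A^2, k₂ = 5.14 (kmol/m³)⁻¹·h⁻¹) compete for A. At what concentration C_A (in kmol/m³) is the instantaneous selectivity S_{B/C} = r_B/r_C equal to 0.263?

S_{B/C} = (k₁/k₂)·C_A⁻¹ ⇒ C_A = (S·k₂/k₁)^(-1).
= (0.263×5.14/3.80)^(-1) = (0.3557)^(-1) = 2.81 kmol/m³.

2.81 kmol/m³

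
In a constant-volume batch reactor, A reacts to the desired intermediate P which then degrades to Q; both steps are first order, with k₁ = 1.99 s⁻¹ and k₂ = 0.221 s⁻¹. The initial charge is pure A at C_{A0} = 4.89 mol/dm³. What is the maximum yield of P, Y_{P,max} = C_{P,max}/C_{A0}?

0.760

Evaluating C_P at t_opt = ln(k₂/k₁)/(k₂−k₁) gives C_{P,max}/C_{A0} = (k₁/k₂)^[k₂/(k₂−k₁)].
= (1.99/0.221)^(0.221/(0.221−1.99)) = (9.005)^(-0.1249) = 0.7599.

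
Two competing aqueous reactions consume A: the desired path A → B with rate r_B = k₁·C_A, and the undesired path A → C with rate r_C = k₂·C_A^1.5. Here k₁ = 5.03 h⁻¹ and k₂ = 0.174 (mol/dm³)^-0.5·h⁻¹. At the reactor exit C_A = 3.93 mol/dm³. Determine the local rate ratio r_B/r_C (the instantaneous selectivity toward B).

14.6

S_{B/C} = r_B/r_C = (k₁·C_A)/(k₂·C_A^1.5) = (k₁/k₂)·C_A^-0.5.
= (5.03×3.930) / (0.174×3.930^1.5) = 19.77/1.356 = 14.6.
The undesired path is higher order in A, so low C_A (CSTR or dilute feed) favours B.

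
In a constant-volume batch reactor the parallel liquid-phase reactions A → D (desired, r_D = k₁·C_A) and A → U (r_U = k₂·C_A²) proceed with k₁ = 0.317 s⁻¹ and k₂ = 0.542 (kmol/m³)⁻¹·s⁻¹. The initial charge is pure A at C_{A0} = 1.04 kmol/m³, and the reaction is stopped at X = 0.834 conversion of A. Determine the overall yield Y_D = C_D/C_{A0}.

0.429

C_A = C_{A0}(1−X) = 0.1726 kmol/m³.
Along a PFR/batch, dC_D/dC_A = −r_D/(r_D+r_U) = −k₁/(k₁+k₂·C_A).
Integrating from C_{A0} to C_A: C_D = (0.317/0.542)·ln[(0.317+0.542·1.04)/(0.317+0.542·0.173)] = 0.5849·ln(0.8807/0.4106) = 0.4463 kmol/m³.
Y_D = C_D/C_{A0} = 0.4463/1.04 = 0.429.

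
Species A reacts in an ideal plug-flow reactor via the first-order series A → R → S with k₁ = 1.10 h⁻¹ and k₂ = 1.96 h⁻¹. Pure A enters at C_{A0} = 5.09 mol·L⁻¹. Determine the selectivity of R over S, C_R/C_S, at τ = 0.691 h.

The intermediate concentration in a first-order A→B→C sequence is C_R = k₁C_{A0}(e^(−k₁τ) − e^(−k₂τ))/(k₂−k₁).
e^(−k₁τ) = e^(−1.10×0.691) = e^(−0.7601) = 0.4676; e^(−k₂τ) = e^(−1.354) = 0.2581.
C_R = 1.10×5.09/(1.96−1.10) × (0.4676−0.2581) = 6.510×0.2095 = 1.364 mol·L⁻¹.
C_A = C_{A0}e^(−k₁τ) = 2.380 mol·L⁻¹, so C_S = C_{A0}−C_A−C_R = 1.346 mol·L⁻¹; C_R/C_S = 1.01.

1.01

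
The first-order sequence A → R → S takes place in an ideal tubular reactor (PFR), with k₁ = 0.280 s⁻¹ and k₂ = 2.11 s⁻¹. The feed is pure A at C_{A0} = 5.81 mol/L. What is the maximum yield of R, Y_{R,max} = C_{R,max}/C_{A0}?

0.0974

Evaluating C_R at τ_opt = ln(k₂/k₁)/(k₂−k₁) gives C_{R,max}/C_{A0} = (k₁/k₂)^[k₂/(k₂−k₁)].
= (0.280/2.11)^(2.11/(2.11−0.280)) = (0.1327)^(1.153) = 0.09743.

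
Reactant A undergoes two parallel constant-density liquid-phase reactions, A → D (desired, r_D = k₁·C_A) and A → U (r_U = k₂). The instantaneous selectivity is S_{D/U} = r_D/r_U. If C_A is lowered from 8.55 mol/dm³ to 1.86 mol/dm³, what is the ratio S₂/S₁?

S_{D/U} = (k₁/k₂)·C_A, so S₂/S₁ = (C_{A,2}/C_{A,1}).
= 1.86/8.55 = 0.218.
Selectivity toward D falls as C_A falls — high-concentration operation is favoured.

0.218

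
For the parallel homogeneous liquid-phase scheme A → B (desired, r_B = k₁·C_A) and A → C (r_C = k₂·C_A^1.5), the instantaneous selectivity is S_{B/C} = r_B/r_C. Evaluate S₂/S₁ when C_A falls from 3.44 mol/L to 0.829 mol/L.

S_{B/C} = (k₁/k₂)·C_A^-0.5, so S₂/S₁ = (C_{A,2}/C_{A,1})^-0.5.
= (0.829/3.44)^(-0.5) = (0.2410)^(-0.5) = 2.04.

2.04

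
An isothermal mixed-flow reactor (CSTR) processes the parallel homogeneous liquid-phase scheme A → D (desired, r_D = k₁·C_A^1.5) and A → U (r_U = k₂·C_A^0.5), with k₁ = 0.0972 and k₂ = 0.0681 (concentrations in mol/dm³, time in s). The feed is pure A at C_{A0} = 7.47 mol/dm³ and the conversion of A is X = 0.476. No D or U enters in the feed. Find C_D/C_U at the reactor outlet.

Exit C_A = C_{A0}(1−X) = 7.47×0.524 = 3.914 mol/dm³.
Rates in a CSTR are evaluated at the outlet concentration: r_D = 0.0972×3.914^1.5 = 0.7527, r_U = 0.0681×3.914^0.5 = 0.1347.
Overall selectivity = C_D/C_U = r_Dτ/(r_Uτ) = r_D/r_U = 5.59.

5.59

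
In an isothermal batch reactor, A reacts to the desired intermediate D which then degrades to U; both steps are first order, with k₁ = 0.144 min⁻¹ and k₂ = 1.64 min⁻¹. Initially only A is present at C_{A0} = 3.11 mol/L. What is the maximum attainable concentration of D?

0.216 mol/L

At the optimum, C_{D,max}/C_{A0} = (k₁/k₂)^[k₂/(k₂−k₁)].
= (0.144/1.64)^(1.64/(1.64−0.144)) = (0.08780)^(1.096) = 0.06947.
C_{D,max} = 0.06947×3.11 = 0.216 mol/L.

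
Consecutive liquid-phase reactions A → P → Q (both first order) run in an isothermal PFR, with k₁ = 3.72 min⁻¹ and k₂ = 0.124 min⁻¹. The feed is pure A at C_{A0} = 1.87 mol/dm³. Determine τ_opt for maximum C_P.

0.946 min

For first-order series the maximum of C_P occurs at τ_opt = ln(k₂/k₁)/(k₂−k₁).
= ln(0.124/3.72)/(0.124−3.72) = ln(0.03333)/-3.596 = -3.401/-3.596 = 0.946 min.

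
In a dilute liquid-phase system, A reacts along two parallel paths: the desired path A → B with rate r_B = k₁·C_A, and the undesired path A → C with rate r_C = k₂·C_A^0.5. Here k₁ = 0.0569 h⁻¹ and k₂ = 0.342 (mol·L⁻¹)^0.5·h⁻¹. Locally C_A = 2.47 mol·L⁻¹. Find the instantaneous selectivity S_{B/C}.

0.261

S_{B/C} = r_B/r_C = (k₁·C_A)/(k₂·C_A^0.5) = (k₁/k₂)·C_A^0.5.
= (0.0569×2.470) / (0.342×2.470^0.5) = 0.1405/0.5375 = 0.261.
Since the desired path is higher order in A, keeping C_A high (PFR or concentrated feed) favours B.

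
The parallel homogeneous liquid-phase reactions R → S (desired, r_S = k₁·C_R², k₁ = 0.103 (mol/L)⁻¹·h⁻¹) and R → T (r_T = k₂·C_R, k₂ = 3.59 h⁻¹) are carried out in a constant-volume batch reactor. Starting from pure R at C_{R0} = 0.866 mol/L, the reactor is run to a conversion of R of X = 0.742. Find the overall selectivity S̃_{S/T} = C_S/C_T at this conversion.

C_R = C_{R0}(1−X) = 0.2234 mol/L.
Along a PFR/batch, dC_T/dC_R = −r_T/(r_S+r_T) = −k₂/(k₂+k₁·C_R).
Integrating from C_{R0} to C_R: C_T = (3.59/0.103)·ln[(3.59+0.103·0.866)/(3.59+0.103·0.223)] = 34.85·ln(3.679/3.613) = 0.6327 mol/L.
Then C_S = (C_{R0}−C_R) − C_T = 0.6426 − 0.6327 = 0.009870 mol/L.
S̃_{S/T} = C_S/C_T = 0.009870/0.6327 = 0.0156.

0.0156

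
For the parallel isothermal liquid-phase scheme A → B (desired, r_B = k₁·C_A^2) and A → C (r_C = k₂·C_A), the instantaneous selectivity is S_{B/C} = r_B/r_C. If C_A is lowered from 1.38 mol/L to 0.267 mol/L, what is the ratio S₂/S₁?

S_{B/C} = (k₁/k₂)·C_A, so S₂/S₁ = (C_{A,2}/C_{A,1}).
= 0.267/1.38 = 0.193.

0.193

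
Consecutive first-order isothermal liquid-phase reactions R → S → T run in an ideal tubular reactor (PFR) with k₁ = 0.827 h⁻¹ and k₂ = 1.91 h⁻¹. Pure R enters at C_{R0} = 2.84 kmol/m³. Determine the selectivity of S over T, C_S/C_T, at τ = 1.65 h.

Solving the coupled first-order balances gives C_S(τ) = [k₁/(k₂−k₁)]·C_{R0}·(e^(−k₁τ) − e^(−k₂τ)).
e^(−k₁τ) = e^(−0.827×1.65) = e^(−1.365) = 0.2555; e^(−k₂τ) = e^(−3.151) = 0.04279.
C_S = 0.827×2.84/(1.91−0.827) × (0.2555−0.04279) = 2.169×0.2127 = 0.4613 kmol/m³.
C_R = C_{R0}e^(−k₁τ) = 0.7256 kmol/m³, so C_T = C_{R0}−C_R−C_S = 1.653 kmol/m³; C_S/C_T = 0.279.

0.279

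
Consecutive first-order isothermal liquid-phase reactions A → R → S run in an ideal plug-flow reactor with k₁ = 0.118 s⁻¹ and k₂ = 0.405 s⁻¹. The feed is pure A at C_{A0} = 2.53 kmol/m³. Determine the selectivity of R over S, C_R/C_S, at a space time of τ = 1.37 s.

The intermediate concentration in a first-order A→B→C sequence is C_R = k₁C_{A0}(e^(−k₁τ) − e^(−k₂τ))/(k₂−k₁).
e^(−k₁τ) = e^(−0.118×1.37) = e^(−0.1617) = 0.8507; e^(−k₂τ) = e^(−0.5549) = 0.5742.
C_R = 0.118×2.53/(0.405−0.118) × (0.8507−0.5742) = 1.040×0.2766 = 0.2877 kmol/m³.
C_A = C_{A0}e^(−k₁τ) = 2.152 kmol/m³, so C_S = C_{A0}−C_A−C_R = 0.08996 kmol/m³; C_R/C_S = 3.20.

3.20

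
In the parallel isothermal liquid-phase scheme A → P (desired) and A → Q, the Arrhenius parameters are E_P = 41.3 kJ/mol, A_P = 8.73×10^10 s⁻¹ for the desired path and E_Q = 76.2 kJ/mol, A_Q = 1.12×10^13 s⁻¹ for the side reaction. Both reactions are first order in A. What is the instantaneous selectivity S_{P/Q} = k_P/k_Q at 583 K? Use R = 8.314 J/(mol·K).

k_P/k_Q = (A_P/A_Q)·exp[−(E_P−E_Q)/(RT)] = (A_P/A_Q)·exp[(E_Q−E_P)/(RT)].
(E_Q−E_P)/(RT) = (76.2−41.3)×10³/(8.314×583) = 34900/4847 = 7.200.
k_P/k_Q = (8.73×10^10/1.12×10^13)·exp(7.200) = 0.007795 × 1340 = 10.4.
Since E_P < E_Q, lowering the temperature improves selectivity toward P.

10.4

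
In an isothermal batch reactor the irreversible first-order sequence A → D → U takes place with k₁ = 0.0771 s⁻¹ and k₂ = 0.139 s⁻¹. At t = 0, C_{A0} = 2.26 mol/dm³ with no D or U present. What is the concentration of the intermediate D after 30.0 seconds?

0.235 mol/dm³

The intermediate concentration in a first-order A→B→C sequence is C_D = k₁C_{A0}(e^(−k₁t) − e^(−k₂t))/(k₂−k₁).
e^(−k₁t) = e^(−0.0771×30.0) = e^(−2.313) = 0.09896; e^(−k₂t) = e^(−4.170) = 0.01545.
C_D = 0.0771×2.26/(0.139−0.0771) × (0.09896−0.01545) = 2.815×0.08351 = 0.2351 mol/dm³.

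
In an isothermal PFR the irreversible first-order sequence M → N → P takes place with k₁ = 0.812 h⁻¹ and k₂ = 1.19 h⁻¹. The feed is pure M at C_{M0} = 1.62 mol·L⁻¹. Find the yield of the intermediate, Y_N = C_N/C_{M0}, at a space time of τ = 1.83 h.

0.243

For first-order series with pure M initially, C_N(τ) = k₁C_{M0}/(k₂−k₁)·(e^(−k₁τ) − e^(−k₂τ)).
e^(−k₁τ) = e^(−0.812×1.83) = e^(−1.486) = 0.2263; e^(−k₂τ) = e^(−2.178) = 0.1133.
C_N = 0.812×1.62/(1.19−0.812) × (0.2263−0.1133) = 3.480×0.1130 = 0.3932 mol·L⁻¹.
Y_N = C_N/C_{M0} = 0.3932/1.62 = 0.243.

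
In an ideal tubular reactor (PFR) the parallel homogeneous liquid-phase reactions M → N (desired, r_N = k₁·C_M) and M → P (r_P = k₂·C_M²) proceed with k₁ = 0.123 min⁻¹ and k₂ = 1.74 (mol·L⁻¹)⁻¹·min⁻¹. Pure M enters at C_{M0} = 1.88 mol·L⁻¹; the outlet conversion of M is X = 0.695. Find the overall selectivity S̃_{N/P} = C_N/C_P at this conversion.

0.0638

C_M = C_{M0}(1−X) = 0.5734 mol·L⁻¹.
Along a PFR/batch, dC_N/dC_M = −r_N/(r_N+r_P) = −k₁/(k₁+k₂·C_M).
Integrating from C_{M0} to C_M: C_N = (0.123/1.74)·ln[(0.123+1.74·1.88)/(0.123+1.74·0.573)] = 0.07069·ln(3.394/1.121) = 0.07833 mol·L⁻¹.
C_P = (C_{M0}−C_M)−C_N = 1.228 mol·L⁻¹; S̃_{N/P} = 0.07833/1.228 = 0.0638.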